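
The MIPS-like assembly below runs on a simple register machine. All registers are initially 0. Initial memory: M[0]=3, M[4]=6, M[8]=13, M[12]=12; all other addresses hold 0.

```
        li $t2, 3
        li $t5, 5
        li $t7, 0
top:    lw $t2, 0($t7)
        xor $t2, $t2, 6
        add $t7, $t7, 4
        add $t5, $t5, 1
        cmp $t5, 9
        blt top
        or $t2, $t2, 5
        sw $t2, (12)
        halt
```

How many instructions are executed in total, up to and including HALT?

li $t2, 3 → $t2=3
li $t5, 5 → $t5=5
li $t7, 0 → $t7=0
lw $t2, 0($t7) → $t2=M[0]=3
xor $t2, $t2, 6 → $t2=3^6=5
add $t7, $t7, 4 → $t7=0+4=4
add $t5, $t5, 1 → $t5=5+1=6
cmp $t5, 9  (cmp 6,9)
blt top: taken
lw $t2, 0($t7) → $t2=M[4]=6
xor $t2, $t2, 6 → $t2=6^6=0
add $t7, $t7, 4 → $t7=4+4=8
add $t5, $t5, 1 → $t5=6+1=7
cmp $t5, 9  (cmp 7,9)
blt top: taken
lw $t2, 0($t7) → $t2=M[8]=13
xor $t2, $t2, 6 → $t2=13^6=11
add $t7, $t7, 4 → $t7=8+4=12
add $t5, $t5, 1 → $t5=7+1=8
cmp $t5, 9  (cmp 8,9)
blt top: taken
lw $t2, 0($t7) → $t2=M[12]=12
xor $t2, $t2, 6 → $t2=12^6=10
add $t7, $t7, 4 → $t7=12+4=16
add $t5, $t5, 1 → $t5=8+1=9
cmp $t5, 9  (cmp 9,9)
blt top: not taken
or $t2, $t2, 5 → $t2=10|5=15
sw $t2, (12) → M[12]=15
halt.
Total executed instructions: 30.

30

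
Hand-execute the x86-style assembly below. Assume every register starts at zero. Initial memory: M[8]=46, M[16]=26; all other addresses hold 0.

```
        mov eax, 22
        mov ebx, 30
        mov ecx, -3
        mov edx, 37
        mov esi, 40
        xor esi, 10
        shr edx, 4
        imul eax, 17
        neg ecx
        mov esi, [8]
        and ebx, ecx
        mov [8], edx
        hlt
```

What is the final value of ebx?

after mov eax, 22: eax=22
after mov ebx, 30: ebx=30
after mov ecx, -3: ecx=-3
after mov edx, 37: edx=37
after mov esi, 40: esi=40
after xor esi, 10: esi=40^10=34
after shr edx, 4: edx=37>>4=2
after imul eax, 17: eax=22*17=374
after neg ecx: ecx=-(-3)=3
after mov esi, [8]: esi=M[8]=46
after and ebx, ecx: ebx=30&3=2
mov [8], edx → M[8]=2
halt.

2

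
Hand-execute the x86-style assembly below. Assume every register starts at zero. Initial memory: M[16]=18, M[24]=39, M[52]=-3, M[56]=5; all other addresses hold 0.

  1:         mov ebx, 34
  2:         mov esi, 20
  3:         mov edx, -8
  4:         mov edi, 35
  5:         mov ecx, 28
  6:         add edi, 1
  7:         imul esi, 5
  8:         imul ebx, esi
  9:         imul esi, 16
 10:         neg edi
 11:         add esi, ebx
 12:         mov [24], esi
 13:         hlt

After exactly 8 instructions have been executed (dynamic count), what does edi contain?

mov ebx, 34 → ebx=34
mov esi, 20 → esi=20
mov edx, -8 → edx=-8
mov edi, 35 → edi=35
mov ecx, 28 → ecx=28
add edi, 1 → edi=35+1=36
imul esi, 5 → esi=20*5=100
imul ebx, esi → ebx=34*100=3400
After step 8: edi = 36.

36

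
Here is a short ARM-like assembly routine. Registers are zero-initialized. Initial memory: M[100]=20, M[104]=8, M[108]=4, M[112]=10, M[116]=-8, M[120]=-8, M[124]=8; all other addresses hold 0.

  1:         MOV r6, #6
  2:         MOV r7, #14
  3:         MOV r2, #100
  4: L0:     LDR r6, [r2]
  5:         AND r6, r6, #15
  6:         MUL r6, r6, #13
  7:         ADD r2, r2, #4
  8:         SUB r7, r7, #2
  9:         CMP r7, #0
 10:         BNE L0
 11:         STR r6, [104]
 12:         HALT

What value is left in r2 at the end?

128

after MOV r6, #6: r6=6
after MOV r7, #14: r7=14
after MOV r2, #100: r2=100
after LDR r6, [r2]: r6=M[100]=20
after AND r6, r6, #15: r6=20&15=4
after MUL r6, r6, #13: r6=4*13=52
after ADD r2, r2, #4: r2=100+4=104
after SUB r7, r7, #2: r7=14-2=12
CMP r7, #0  (cmp 12,0)
BNE L0: taken
after LDR r6, [r2]: r6=M[104]=8
after AND r6, r6, #15: r6=8&15=8
after MUL r6, r6, #13: r6=8*13=104
after ADD r2, r2, #4: r2=104+4=108
after SUB r7, r7, #2: r7=12-2=10
CMP r7, #0  (cmp 10,0)
BNE L0: taken
after LDR r6, [r2]: r6=M[108]=4
after AND r6, r6, #15: r6=4&15=4
after MUL r6, r6, #13: r6=4*13=52
after ADD r2, r2, #4: r2=108+4=112
after SUB r7, r7, #2: r7=10-2=8
CMP r7, #0  (cmp 8,0)
BNE L0: taken
after LDR r6, [r2]: r6=M[112]=10
after AND r6, r6, #15: r6=10&15=10
after MUL r6, r6, #13: r6=10*13=130
after ADD r2, r2, #4: r2=112+4=116
after SUB r7, r7, #2: r7=8-2=6
CMP r7, #0  (cmp 6,0)
BNE L0: taken
after LDR r6, [r2]: r6=M[116]=-8
after AND r6, r6, #15: r6=(-8)&15=8
after MUL r6, r6, #13: r6=8*13=104
after ADD r2, r2, #4: r2=116+4=120
after SUB r7, r7, #2: r7=6-2=4
CMP r7, #0  (cmp 4,0)
BNE L0: taken
after LDR r6, [r2]: r6=M[120]=-8
after AND r6, r6, #15: r6=(-8)&15=8
after MUL r6, r6, #13: r6=8*13=104
after ADD r2, r2, #4: r2=120+4=124
after SUB r7, r7, #2: r7=4-2=2
CMP r7, #0  (cmp 2,0)
BNE L0: taken
after LDR r6, [r2]: r6=M[124]=8
after AND r6, r6, #15: r6=8&15=8
after MUL r6, r6, #13: r6=8*13=104
after ADD r2, r2, #4: r2=124+4=128
after SUB r7, r7, #2: r7=2-2=0
CMP r7, #0  (cmp 0,0)
BNE L0: not taken
STR r6, [104] → M[104]=104
halt.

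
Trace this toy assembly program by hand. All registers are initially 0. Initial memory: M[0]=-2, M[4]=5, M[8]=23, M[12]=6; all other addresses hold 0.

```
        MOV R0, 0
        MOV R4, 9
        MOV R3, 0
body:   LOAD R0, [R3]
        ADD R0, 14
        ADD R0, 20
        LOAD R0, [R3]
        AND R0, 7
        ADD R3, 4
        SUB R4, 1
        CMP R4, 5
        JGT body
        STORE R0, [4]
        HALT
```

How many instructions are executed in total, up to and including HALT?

after MOV R0, 0: R0=0
after MOV R4, 9: R4=9
after MOV R3, 0: R3=0
after LOAD R0, [R3]: R0=M[0]=-2
after ADD R0, 14: R0=(-2)+14=12
after ADD R0, 20: R0=12+20=32
after LOAD R0, [R3]: R0=M[0]=-2
after AND R0, 7: R0=(-2)&7=6
after ADD R3, 4: R3=0+4=4
after SUB R4, 1: R4=9-1=8
CMP R4, 5  (cmp 8,5)
JGT body: taken
after LOAD R0, [R3]: R0=M[4]=5
after ADD R0, 14: R0=5+14=19
after ADD R0, 20: R0=19+20=39
after LOAD R0, [R3]: R0=M[4]=5
after AND R0, 7: R0=5&7=5
after ADD R3, 4: R3=4+4=8
after SUB R4, 1: R4=8-1=7
CMP R4, 5  (cmp 7,5)
JGT body: taken
after LOAD R0, [R3]: R0=M[8]=23
after ADD R0, 14: R0=23+14=37
after ADD R0, 20: R0=37+20=57
after LOAD R0, [R3]: R0=M[8]=23
after AND R0, 7: R0=23&7=7
after ADD R3, 4: R3=8+4=12
after SUB R4, 1: R4=7-1=6
CMP R4, 5  (cmp 6,5)
JGT body: taken
after LOAD R0, [R3]: R0=M[12]=6
after ADD R0, 14: R0=6+14=20
after ADD R0, 20: R0=20+20=40
after LOAD R0, [R3]: R0=M[12]=6
after AND R0, 7: R0=6&7=6
after ADD R3, 4: R3=12+4=16
after SUB R4, 1: R4=6-1=5
CMP R4, 5  (cmp 5,5)
JGT body: not taken
STORE R0, [4] → M[4]=6
halt.
Total executed instructions: 41.

41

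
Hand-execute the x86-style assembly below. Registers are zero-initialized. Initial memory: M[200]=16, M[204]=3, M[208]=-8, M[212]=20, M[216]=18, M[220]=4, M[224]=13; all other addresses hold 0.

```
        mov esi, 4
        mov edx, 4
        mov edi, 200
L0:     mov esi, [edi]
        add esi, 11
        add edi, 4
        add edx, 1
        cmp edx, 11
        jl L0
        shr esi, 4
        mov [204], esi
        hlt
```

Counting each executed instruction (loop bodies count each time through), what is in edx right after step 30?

esi=4
edx=4
edi=200
esi=M[200]=16
esi=16+11=27
edi=200+4=204
edx=4+1=5
cmp edx, 11  (cmp 5,11)
jl L0: taken
esi=M[204]=3
esi=3+11=14
edi=204+4=208
edx=5+1=6
cmp edx, 11  (cmp 6,11)
jl L0: taken
esi=M[208]=-8
esi=(-8)+11=3
edi=208+4=212
edx=6+1=7
cmp edx, 11  (cmp 7,11)
jl L0: taken
esi=M[212]=20
esi=20+11=31
edi=212+4=216
edx=7+1=8
cmp edx, 11  (cmp 8,11)
jl L0: taken
esi=M[216]=18
esi=18+11=29
edi=216+4=220
After step 30: edx = 8.

8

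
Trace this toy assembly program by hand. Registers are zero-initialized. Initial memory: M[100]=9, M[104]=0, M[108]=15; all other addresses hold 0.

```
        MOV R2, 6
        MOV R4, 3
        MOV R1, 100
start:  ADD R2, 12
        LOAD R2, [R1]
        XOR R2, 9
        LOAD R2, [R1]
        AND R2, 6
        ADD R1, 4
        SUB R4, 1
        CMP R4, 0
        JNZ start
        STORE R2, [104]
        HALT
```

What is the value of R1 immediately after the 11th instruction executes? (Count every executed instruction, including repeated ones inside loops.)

104

after MOV R2, 6: R2=6
after MOV R4, 3: R4=3
after MOV R1, 100: R1=100
after ADD R2, 12: R2=6+12=18
after LOAD R2, [R1]: R2=M[100]=9
after XOR R2, 9: R2=9^9=0
after LOAD R2, [R1]: R2=M[100]=9
after AND R2, 6: R2=9&6=0
after ADD R1, 4: R1=100+4=104
after SUB R4, 1: R4=3-1=2
CMP R4, 0  (cmp 2,0)
After step 11: R1 = 104.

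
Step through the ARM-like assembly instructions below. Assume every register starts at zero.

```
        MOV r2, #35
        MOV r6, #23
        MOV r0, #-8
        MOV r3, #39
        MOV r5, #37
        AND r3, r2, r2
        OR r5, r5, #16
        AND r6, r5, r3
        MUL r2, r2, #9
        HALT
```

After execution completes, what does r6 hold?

MOV r2, #35 → r2=35
MOV r6, #23 → r6=23
MOV r0, #-8 → r0=-8
MOV r3, #39 → r3=39
MOV r5, #37 → r5=37
AND r3, r2, r2 → r3=35&35=35
OR r5, r5, #16 → r5=37|16=53
AND r6, r5, r3 → r6=53&35=33
MUL r2, r2, #9 → r2=35*9=315
halt.

33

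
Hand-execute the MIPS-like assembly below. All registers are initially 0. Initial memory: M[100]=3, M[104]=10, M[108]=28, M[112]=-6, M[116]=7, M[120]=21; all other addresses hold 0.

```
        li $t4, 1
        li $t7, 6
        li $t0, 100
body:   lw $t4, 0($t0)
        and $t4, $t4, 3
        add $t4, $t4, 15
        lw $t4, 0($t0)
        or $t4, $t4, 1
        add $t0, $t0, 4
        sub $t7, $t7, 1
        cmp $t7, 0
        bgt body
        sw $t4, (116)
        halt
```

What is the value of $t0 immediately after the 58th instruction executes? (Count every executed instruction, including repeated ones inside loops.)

124

li $t4, 1 → $t4=1
li $t7, 6 → $t7=6
li $t0, 100 → $t0=100
lw $t4, 0($t0) → $t4=M[100]=3
and $t4, $t4, 3 → $t4=3&3=3
add $t4, $t4, 15 → $t4=3+15=18
lw $t4, 0($t0) → $t4=M[100]=3
or $t4, $t4, 1 → $t4=3|1=3
add $t0, $t0, 4 → $t0=100+4=104
sub $t7, $t7, 1 → $t7=6-1=5
cmp $t7, 0  (cmp 5,0)
bgt body: taken
lw $t4, 0($t0) → $t4=M[104]=10
and $t4, $t4, 3 → $t4=10&3=2
add $t4, $t4, 15 → $t4=2+15=17
lw $t4, 0($t0) → $t4=M[104]=10
or $t4, $t4, 1 → $t4=10|1=11
add $t0, $t0, 4 → $t0=104+4=108
sub $t7, $t7, 1 → $t7=5-1=4
cmp $t7, 0  (cmp 4,0)
bgt body: taken
lw $t4, 0($t0) → $t4=M[108]=28
and $t4, $t4, 3 → $t4=28&3=0
add $t4, $t4, 15 → $t4=0+15=15
lw $t4, 0($t0) → $t4=M[108]=28
or $t4, $t4, 1 → $t4=28|1=29
add $t0, $t0, 4 → $t0=108+4=112
sub $t7, $t7, 1 → $t7=4-1=3
cmp $t7, 0  (cmp 3,0)
bgt body: taken
lw $t4, 0($t0) → $t4=M[112]=-6
and $t4, $t4, 3 → $t4=(-6)&3=2
add $t4, $t4, 15 → $t4=2+15=17
lw $t4, 0($t0) → $t4=M[112]=-6
or $t4, $t4, 1 → $t4=(-6)|1=-5
add $t0, $t0, 4 → $t0=112+4=116
sub $t7, $t7, 1 → $t7=3-1=2
cmp $t7, 0  (cmp 2,0)
bgt body: taken
lw $t4, 0($t0) → $t4=M[116]=7
and $t4, $t4, 3 → $t4=7&3=3
add $t4, $t4, 15 → $t4=3+15=18
lw $t4, 0($t0) → $t4=M[116]=7
or $t4, $t4, 1 → $t4=7|1=7
add $t0, $t0, 4 → $t0=116+4=120
sub $t7, $t7, 1 → $t7=2-1=1
cmp $t7, 0  (cmp 1,0)
bgt body: taken
lw $t4, 0($t0) → $t4=M[120]=21
and $t4, $t4, 3 → $t4=21&3=1
add $t4, $t4, 15 → $t4=1+15=16
lw $t4, 0($t0) → $t4=M[120]=21
or $t4, $t4, 1 → $t4=21|1=21
add $t0, $t0, 4 → $t0=120+4=124
sub $t7, $t7, 1 → $t7=1-1=0
cmp $t7, 0  (cmp 0,0)
bgt body: not taken
sw $t4, (116) → M[116]=21
After step 58: $t0 = 124.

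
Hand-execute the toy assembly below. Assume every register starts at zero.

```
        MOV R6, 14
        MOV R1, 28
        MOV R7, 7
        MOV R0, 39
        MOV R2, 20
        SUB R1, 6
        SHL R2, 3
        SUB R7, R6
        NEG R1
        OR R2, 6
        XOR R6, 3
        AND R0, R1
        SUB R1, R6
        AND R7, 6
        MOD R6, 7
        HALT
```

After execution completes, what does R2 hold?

166

after MOV R6, 14: R6=14
after MOV R1, 28: R1=28
after MOV R7, 7: R7=7
after MOV R0, 39: R0=39
after MOV R2, 20: R2=20
after SUB R1, 6: R1=28-6=22
after SHL R2, 3: R2=20<<3=160
after SUB R7, R6: R7=7-14=-7
after NEG R1: R1=-(22)=-22
after OR R2, 6: R2=160|6=166
after XOR R6, 3: R6=14^3=13
after AND R0, R1: R0=39&(-22)=34
after SUB R1, R6: R1=(-22)-13=-35
after AND R7, 6: R7=(-7)&6=0
after MOD R6, 7: R6=13%7=6
halt.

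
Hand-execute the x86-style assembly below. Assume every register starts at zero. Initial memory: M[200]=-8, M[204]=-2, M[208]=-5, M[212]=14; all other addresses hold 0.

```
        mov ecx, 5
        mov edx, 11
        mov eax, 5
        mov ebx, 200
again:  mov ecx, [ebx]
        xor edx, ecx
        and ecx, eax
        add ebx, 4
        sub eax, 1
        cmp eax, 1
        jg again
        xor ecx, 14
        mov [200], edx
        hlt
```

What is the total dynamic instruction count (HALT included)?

35

after mov ecx, 5: ecx=5
after mov edx, 11: edx=11
after mov eax, 5: eax=5
after mov ebx, 200: ebx=200
after mov ecx, [ebx]: ecx=M[200]=-8
after xor edx, ecx: edx=11^(-8)=-13
after and ecx, eax: ecx=(-8)&5=0
after add ebx, 4: ebx=200+4=204
after sub eax, 1: eax=5-1=4
cmp eax, 1  (cmp 4,1)
jg again: taken
after mov ecx, [ebx]: ecx=M[204]=-2
after xor edx, ecx: edx=(-13)^(-2)=13
after and ecx, eax: ecx=(-2)&4=4
after add ebx, 4: ebx=204+4=208
after sub eax, 1: eax=4-1=3
cmp eax, 1  (cmp 3,1)
jg again: taken
after mov ecx, [ebx]: ecx=M[208]=-5
after xor edx, ecx: edx=13^(-5)=-10
after and ecx, eax: ecx=(-5)&3=3
after add ebx, 4: ebx=208+4=212
after sub eax, 1: eax=3-1=2
cmp eax, 1  (cmp 2,1)
jg again: taken
after mov ecx, [ebx]: ecx=M[212]=14
after xor edx, ecx: edx=(-10)^14=-8
after and ecx, eax: ecx=14&2=2
after add ebx, 4: ebx=212+4=216
after sub eax, 1: eax=2-1=1
cmp eax, 1  (cmp 1,1)
jg again: not taken
after xor ecx, 14: ecx=2^14=12
mov [200], edx → M[200]=-8
halt.
Total executed instructions: 35.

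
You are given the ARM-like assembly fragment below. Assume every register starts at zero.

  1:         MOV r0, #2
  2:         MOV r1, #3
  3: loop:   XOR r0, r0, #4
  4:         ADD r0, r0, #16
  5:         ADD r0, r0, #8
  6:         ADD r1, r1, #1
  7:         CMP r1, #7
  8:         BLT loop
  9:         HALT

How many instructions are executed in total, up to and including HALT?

MOV r0, #2 → r0=2
MOV r1, #3 → r1=3
XOR r0, r0, #4 → r0=2^4=6
ADD r0, r0, #16 → r0=6+16=22
ADD r0, r0, #8 → r0=22+8=30
ADD r1, r1, #1 → r1=3+1=4
CMP r1, #7  (cmp 4,7)
BLT loop: taken
XOR r0, r0, #4 → r0=30^4=26
ADD r0, r0, #16 → r0=26+16=42
ADD r0, r0, #8 → r0=42+8=50
ADD r1, r1, #1 → r1=4+1=5
CMP r1, #7  (cmp 5,7)
BLT loop: taken
XOR r0, r0, #4 → r0=50^4=54
ADD r0, r0, #16 → r0=54+16=70
ADD r0, r0, #8 → r0=70+8=78
ADD r1, r1, #1 → r1=5+1=6
CMP r1, #7  (cmp 6,7)
BLT loop: taken
XOR r0, r0, #4 → r0=78^4=74
ADD r0, r0, #16 → r0=74+16=90
ADD r0, r0, #8 → r0=90+8=98
ADD r1, r1, #1 → r1=6+1=7
CMP r1, #7  (cmp 7,7)
BLT loop: not taken
halt.
Total executed instructions: 27.

27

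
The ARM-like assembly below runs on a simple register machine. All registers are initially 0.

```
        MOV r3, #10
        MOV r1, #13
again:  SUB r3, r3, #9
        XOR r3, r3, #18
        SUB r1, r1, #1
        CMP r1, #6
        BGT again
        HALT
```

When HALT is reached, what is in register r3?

after MOV r3, #10: r3=10
after MOV r1, #13: r1=13
after SUB r3, r3, #9: r3=10-9=1
after XOR r3, r3, #18: r3=1^18=19
after SUB r1, r1, #1: r1=13-1=12
CMP r1, #6  (cmp 12,6)
BGT again: taken
after SUB r3, r3, #9: r3=19-9=10
after XOR r3, r3, #18: r3=10^18=24
after SUB r1, r1, #1: r1=12-1=11
CMP r1, #6  (cmp 11,6)
BGT again: taken
after SUB r3, r3, #9: r3=24-9=15
after XOR r3, r3, #18: r3=15^18=29
after SUB r1, r1, #1: r1=11-1=10
CMP r1, #6  (cmp 10,6)
BGT again: taken
after SUB r3, r3, #9: r3=29-9=20
after XOR r3, r3, #18: r3=20^18=6
after SUB r1, r1, #1: r1=10-1=9
CMP r1, #6  (cmp 9,6)
BGT again: taken
after SUB r3, r3, #9: r3=6-9=-3
after XOR r3, r3, #18: r3=(-3)^18=-17
after SUB r1, r1, #1: r1=9-1=8
CMP r1, #6  (cmp 8,6)
BGT again: taken
after SUB r3, r3, #9: r3=(-17)-9=-26
after XOR r3, r3, #18: r3=(-26)^18=-12
after SUB r1, r1, #1: r1=8-1=7
CMP r1, #6  (cmp 7,6)
BGT again: taken
after SUB r3, r3, #9: r3=(-12)-9=-21
after XOR r3, r3, #18: r3=(-21)^18=-7
after SUB r1, r1, #1: r1=7-1=6
CMP r1, #6  (cmp 6,6)
BGT again: not taken
halt.

-7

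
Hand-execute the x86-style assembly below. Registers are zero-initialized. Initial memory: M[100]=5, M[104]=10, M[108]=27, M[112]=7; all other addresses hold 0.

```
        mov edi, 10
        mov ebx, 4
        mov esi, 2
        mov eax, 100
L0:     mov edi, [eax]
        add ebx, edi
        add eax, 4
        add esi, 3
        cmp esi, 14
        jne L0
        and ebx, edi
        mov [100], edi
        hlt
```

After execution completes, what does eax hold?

116

edi=10
ebx=4
esi=2
eax=100
edi=M[100]=5
ebx=4+5=9
eax=100+4=104
esi=2+3=5
cmp esi, 14  (cmp 5,14)
jne L0: taken
edi=M[104]=10
ebx=9+10=19
eax=104+4=108
esi=5+3=8
cmp esi, 14  (cmp 8,14)
jne L0: taken
edi=M[108]=27
ebx=19+27=46
eax=108+4=112
esi=8+3=11
cmp esi, 14  (cmp 11,14)
jne L0: taken
edi=M[112]=7
ebx=46+7=53
eax=112+4=116
esi=11+3=14
cmp esi, 14  (cmp 14,14)
jne L0: not taken
ebx=53&7=5
mov [100], edi → M[100]=7
halt.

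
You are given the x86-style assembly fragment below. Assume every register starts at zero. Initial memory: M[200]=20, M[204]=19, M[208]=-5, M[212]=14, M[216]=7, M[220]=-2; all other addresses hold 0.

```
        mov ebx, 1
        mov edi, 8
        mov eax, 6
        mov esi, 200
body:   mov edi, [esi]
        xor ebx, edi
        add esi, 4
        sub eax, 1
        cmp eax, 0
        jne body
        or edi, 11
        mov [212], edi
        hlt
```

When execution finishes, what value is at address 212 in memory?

ebx=1
edi=8
eax=6
esi=200
edi=M[200]=20
ebx=1^20=21
esi=200+4=204
eax=6-1=5
cmp eax, 0  (cmp 5,0)
jne body: taken
edi=M[204]=19
ebx=21^19=6
esi=204+4=208
eax=5-1=4
cmp eax, 0  (cmp 4,0)
jne body: taken
edi=M[208]=-5
ebx=6^(-5)=-3
esi=208+4=212
eax=4-1=3
cmp eax, 0  (cmp 3,0)
jne body: taken
edi=M[212]=14
ebx=(-3)^14=-13
esi=212+4=216
eax=3-1=2
cmp eax, 0  (cmp 2,0)
jne body: taken
edi=M[216]=7
ebx=(-13)^7=-12
esi=216+4=220
eax=2-1=1
cmp eax, 0  (cmp 1,0)
jne body: taken
edi=M[220]=-2
ebx=(-12)^(-2)=10
esi=220+4=224
eax=1-1=0
cmp eax, 0  (cmp 0,0)
jne body: not taken
edi=(-2)|11=-1
mov [212], edi → M[212]=-1
halt.

-1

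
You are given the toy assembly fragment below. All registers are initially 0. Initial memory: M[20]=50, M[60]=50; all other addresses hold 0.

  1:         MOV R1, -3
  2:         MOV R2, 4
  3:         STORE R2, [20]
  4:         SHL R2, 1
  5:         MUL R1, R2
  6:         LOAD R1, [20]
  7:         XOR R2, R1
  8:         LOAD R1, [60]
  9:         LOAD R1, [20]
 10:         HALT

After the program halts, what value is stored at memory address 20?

4

after MOV R1, -3: R1=-3
after MOV R2, 4: R2=4
STORE R2, [20] → M[20]=4
after SHL R2, 1: R2=4<<1=8
after MUL R1, R2: R1=(-3)*8=-24
after LOAD R1, [20]: R1=M[20]=4
after XOR R2, R1: R2=8^4=12
after LOAD R1, [60]: R1=M[60]=50
after LOAD R1, [20]: R1=M[20]=4
halt.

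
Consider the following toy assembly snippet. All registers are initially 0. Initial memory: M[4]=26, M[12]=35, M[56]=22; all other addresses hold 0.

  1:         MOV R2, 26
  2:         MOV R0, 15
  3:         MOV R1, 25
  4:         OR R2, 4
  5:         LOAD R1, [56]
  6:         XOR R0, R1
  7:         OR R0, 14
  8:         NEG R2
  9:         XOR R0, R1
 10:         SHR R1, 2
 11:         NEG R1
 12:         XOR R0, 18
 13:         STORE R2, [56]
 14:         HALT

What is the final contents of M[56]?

R2=26
R0=15
R1=25
R2=26|4=30
R1=M[56]=22
R0=15^22=25
R0=25|14=31
R2=-(30)=-30
R0=31^22=9
R1=22>>2=5
R1=-(5)=-5
R0=9^18=27
STORE R2, [56] → M[56]=-30
halt.

-30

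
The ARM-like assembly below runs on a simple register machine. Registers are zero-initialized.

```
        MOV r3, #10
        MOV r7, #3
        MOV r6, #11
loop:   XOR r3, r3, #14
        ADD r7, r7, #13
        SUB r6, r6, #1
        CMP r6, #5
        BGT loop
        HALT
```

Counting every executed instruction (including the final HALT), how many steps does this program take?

after MOV r3, #10: r3=10
after MOV r7, #3: r7=3
after MOV r6, #11: r6=11
after XOR r3, r3, #14: r3=10^14=4
after ADD r7, r7, #13: r7=3+13=16
after SUB r6, r6, #1: r6=11-1=10
CMP r6, #5  (cmp 10,5)
BGT loop: taken
after XOR r3, r3, #14: r3=4^14=10
after ADD r7, r7, #13: r7=16+13=29
after SUB r6, r6, #1: r6=10-1=9
CMP r6, #5  (cmp 9,5)
BGT loop: taken
after XOR r3, r3, #14: r3=10^14=4
after ADD r7, r7, #13: r7=29+13=42
after SUB r6, r6, #1: r6=9-1=8
CMP r6, #5  (cmp 8,5)
BGT loop: taken
after XOR r3, r3, #14: r3=4^14=10
after ADD r7, r7, #13: r7=42+13=55
after SUB r6, r6, #1: r6=8-1=7
CMP r6, #5  (cmp 7,5)
BGT loop: taken
after XOR r3, r3, #14: r3=10^14=4
after ADD r7, r7, #13: r7=55+13=68
after SUB r6, r6, #1: r6=7-1=6
CMP r6, #5  (cmp 6,5)
BGT loop: taken
after XOR r3, r3, #14: r3=4^14=10
after ADD r7, r7, #13: r7=68+13=81
after SUB r6, r6, #1: r6=6-1=5
CMP r6, #5  (cmp 5,5)
BGT loop: not taken
halt.
Total executed instructions: 34.

34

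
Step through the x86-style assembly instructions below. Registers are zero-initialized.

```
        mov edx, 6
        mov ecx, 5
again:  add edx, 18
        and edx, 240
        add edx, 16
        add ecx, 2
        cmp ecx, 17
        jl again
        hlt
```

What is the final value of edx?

edx=6
ecx=5
edx=6+18=24
edx=24&240=16
edx=16+16=32
ecx=5+2=7
cmp ecx, 17  (cmp 7,17)
jl again: taken
edx=32+18=50
edx=50&240=48
edx=48+16=64
ecx=7+2=9
cmp ecx, 17  (cmp 9,17)
jl again: taken
edx=64+18=82
edx=82&240=80
edx=80+16=96
ecx=9+2=11
cmp ecx, 17  (cmp 11,17)
jl again: taken
edx=96+18=114
edx=114&240=112
edx=112+16=128
ecx=11+2=13
cmp ecx, 17  (cmp 13,17)
jl again: taken
edx=128+18=146
edx=146&240=144
edx=144+16=160
ecx=13+2=15
cmp ecx, 17  (cmp 15,17)
jl again: taken
edx=160+18=178
edx=178&240=176
edx=176+16=192
ecx=15+2=17
cmp ecx, 17  (cmp 17,17)
jl again: not taken
halt.

192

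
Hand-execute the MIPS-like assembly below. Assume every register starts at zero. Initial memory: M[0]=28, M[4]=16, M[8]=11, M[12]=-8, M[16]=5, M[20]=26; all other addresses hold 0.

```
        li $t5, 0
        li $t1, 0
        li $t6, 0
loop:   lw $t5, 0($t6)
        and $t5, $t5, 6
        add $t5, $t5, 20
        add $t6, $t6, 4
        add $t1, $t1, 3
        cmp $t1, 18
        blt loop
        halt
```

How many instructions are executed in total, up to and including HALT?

46

$t5=0
$t1=0
$t6=0
$t5=M[0]=28
$t5=28&6=4
$t5=4+20=24
$t6=0+4=4
$t1=0+3=3
cmp $t1, 18  (cmp 3,18)
blt loop: taken
$t5=M[4]=16
$t5=16&6=0
$t5=0+20=20
$t6=4+4=8
$t1=3+3=6
cmp $t1, 18  (cmp 6,18)
blt loop: taken
$t5=M[8]=11
$t5=11&6=2
$t5=2+20=22
$t6=8+4=12
$t1=6+3=9
cmp $t1, 18  (cmp 9,18)
blt loop: taken
$t5=M[12]=-8
$t5=(-8)&6=0
$t5=0+20=20
$t6=12+4=16
$t1=9+3=12
cmp $t1, 18  (cmp 12,18)
blt loop: taken
$t5=M[16]=5
$t5=5&6=4
$t5=4+20=24
$t6=16+4=20
$t1=12+3=15
cmp $t1, 18  (cmp 15,18)
blt loop: taken
$t5=M[20]=26
$t5=26&6=2
$t5=2+20=22
$t6=20+4=24
$t1=15+3=18
cmp $t1, 18  (cmp 18,18)
blt loop: not taken
halt.
Total executed instructions: 46.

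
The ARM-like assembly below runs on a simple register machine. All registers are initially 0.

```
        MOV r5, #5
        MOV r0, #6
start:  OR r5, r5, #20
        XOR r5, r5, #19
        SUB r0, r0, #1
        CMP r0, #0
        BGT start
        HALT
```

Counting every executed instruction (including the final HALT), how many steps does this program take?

33

r5=5
r0=6
r5=5|20=21
r5=21^19=6
r0=6-1=5
CMP r0, #0  (cmp 5,0)
BGT start: taken
r5=6|20=22
r5=22^19=5
r0=5-1=4
CMP r0, #0  (cmp 4,0)
BGT start: taken
r5=5|20=21
r5=21^19=6
r0=4-1=3
CMP r0, #0  (cmp 3,0)
BGT start: taken
r5=6|20=22
r5=22^19=5
r0=3-1=2
CMP r0, #0  (cmp 2,0)
BGT start: taken
r5=5|20=21
r5=21^19=6
r0=2-1=1
CMP r0, #0  (cmp 1,0)
BGT start: taken
r5=6|20=22
r5=22^19=5
r0=1-1=0
CMP r0, #0  (cmp 0,0)
BGT start: not taken
halt.
Total executed instructions: 33.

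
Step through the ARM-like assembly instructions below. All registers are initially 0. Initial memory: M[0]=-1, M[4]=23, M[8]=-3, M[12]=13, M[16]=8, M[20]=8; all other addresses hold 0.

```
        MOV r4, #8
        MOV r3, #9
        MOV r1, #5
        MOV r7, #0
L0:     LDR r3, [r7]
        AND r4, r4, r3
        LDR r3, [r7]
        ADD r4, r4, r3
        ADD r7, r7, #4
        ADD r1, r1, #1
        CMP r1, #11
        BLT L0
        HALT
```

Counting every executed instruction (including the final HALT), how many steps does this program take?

53

MOV r4, #8 → r4=8
MOV r3, #9 → r3=9
MOV r1, #5 → r1=5
MOV r7, #0 → r7=0
LDR r3, [r7] → r3=M[0]=-1
AND r4, r4, r3 → r4=8&(-1)=8
LDR r3, [r7] → r3=M[0]=-1
ADD r4, r4, r3 → r4=8+(-1)=7
ADD r7, r7, #4 → r7=0+4=4
ADD r1, r1, #1 → r1=5+1=6
CMP r1, #11  (cmp 6,11)
BLT L0: taken
LDR r3, [r7] → r3=M[4]=23
AND r4, r4, r3 → r4=7&23=7
LDR r3, [r7] → r3=M[4]=23
ADD r4, r4, r3 → r4=7+23=30
ADD r7, r7, #4 → r7=4+4=8
ADD r1, r1, #1 → r1=6+1=7
CMP r1, #11  (cmp 7,11)
BLT L0: taken
LDR r3, [r7] → r3=M[8]=-3
AND r4, r4, r3 → r4=30&(-3)=28
LDR r3, [r7] → r3=M[8]=-3
ADD r4, r4, r3 → r4=28+(-3)=25
ADD r7, r7, #4 → r7=8+4=12
ADD r1, r1, #1 → r1=7+1=8
CMP r1, #11  (cmp 8,11)
BLT L0: taken
LDR r3, [r7] → r3=M[12]=13
AND r4, r4, r3 → r4=25&13=9
LDR r3, [r7] → r3=M[12]=13
ADD r4, r4, r3 → r4=9+13=22
ADD r7, r7, #4 → r7=12+4=16
ADD r1, r1, #1 → r1=8+1=9
CMP r1, #11  (cmp 9,11)
BLT L0: taken
LDR r3, [r7] → r3=M[16]=8
AND r4, r4, r3 → r4=22&8=0
LDR r3, [r7] → r3=M[16]=8
ADD r4, r4, r3 → r4=0+8=8
ADD r7, r7, #4 → r7=16+4=20
ADD r1, r1, #1 → r1=9+1=10
CMP r1, #11  (cmp 10,11)
BLT L0: taken
LDR r3, [r7] → r3=M[20]=8
AND r4, r4, r3 → r4=8&8=8
LDR r3, [r7] → r3=M[20]=8
ADD r4, r4, r3 → r4=8+8=16
ADD r7, r7, #4 → r7=20+4=24
ADD r1, r1, #1 → r1=10+1=11
CMP r1, #11  (cmp 11,11)
BLT L0: not taken
halt.
Total executed instructions: 53.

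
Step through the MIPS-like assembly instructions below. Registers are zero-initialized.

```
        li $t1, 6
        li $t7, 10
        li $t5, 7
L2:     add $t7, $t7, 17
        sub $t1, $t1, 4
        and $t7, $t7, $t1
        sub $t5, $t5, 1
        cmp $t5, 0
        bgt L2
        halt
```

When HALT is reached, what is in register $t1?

after li $t1, 6: $t1=6
after li $t7, 10: $t7=10
after li $t5, 7: $t5=7
after add $t7, $t7, 17: $t7=10+17=27
after sub $t1, $t1, 4: $t1=6-4=2
after and $t7, $t7, $t1: $t7=27&2=2
after sub $t5, $t5, 1: $t5=7-1=6
cmp $t5, 0  (cmp 6,0)
bgt L2: taken
after add $t7, $t7, 17: $t7=2+17=19
after sub $t1, $t1, 4: $t1=2-4=-2
after and $t7, $t7, $t1: $t7=19&(-2)=18
after sub $t5, $t5, 1: $t5=6-1=5
cmp $t5, 0  (cmp 5,0)
bgt L2: taken
after add $t7, $t7, 17: $t7=18+17=35
after sub $t1, $t1, 4: $t1=(-2)-4=-6
after and $t7, $t7, $t1: $t7=35&(-6)=34
after sub $t5, $t5, 1: $t5=5-1=4
cmp $t5, 0  (cmp 4,0)
bgt L2: taken
after add $t7, $t7, 17: $t7=34+17=51
after sub $t1, $t1, 4: $t1=(-6)-4=-10
after and $t7, $t7, $t1: $t7=51&(-10)=50
after sub $t5, $t5, 1: $t5=4-1=3
cmp $t5, 0  (cmp 3,0)
bgt L2: taken
after add $t7, $t7, 17: $t7=50+17=67
after sub $t1, $t1, 4: $t1=(-10)-4=-14
after and $t7, $t7, $t1: $t7=67&(-14)=66
after sub $t5, $t5, 1: $t5=3-1=2
cmp $t5, 0  (cmp 2,0)
bgt L2: taken
after add $t7, $t7, 17: $t7=66+17=83
after sub $t1, $t1, 4: $t1=(-14)-4=-18
after and $t7, $t7, $t1: $t7=83&(-18)=66
after sub $t5, $t5, 1: $t5=2-1=1
cmp $t5, 0  (cmp 1,0)
bgt L2: taken
after add $t7, $t7, 17: $t7=66+17=83
after sub $t1, $t1, 4: $t1=(-18)-4=-22
after and $t7, $t7, $t1: $t7=83&(-22)=66
after sub $t5, $t5, 1: $t5=1-1=0
cmp $t5, 0  (cmp 0,0)
bgt L2: not taken
halt.

-22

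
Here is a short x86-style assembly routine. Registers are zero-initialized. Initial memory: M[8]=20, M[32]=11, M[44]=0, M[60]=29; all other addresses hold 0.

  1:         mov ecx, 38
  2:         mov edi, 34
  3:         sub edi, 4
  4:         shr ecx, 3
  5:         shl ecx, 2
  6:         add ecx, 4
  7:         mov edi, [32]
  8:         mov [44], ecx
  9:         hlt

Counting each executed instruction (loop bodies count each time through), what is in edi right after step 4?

30

mov ecx, 38 → ecx=38
mov edi, 34 → edi=34
sub edi, 4 → edi=34-4=30
shr ecx, 3 → ecx=38>>3=4
After step 4: edi = 30.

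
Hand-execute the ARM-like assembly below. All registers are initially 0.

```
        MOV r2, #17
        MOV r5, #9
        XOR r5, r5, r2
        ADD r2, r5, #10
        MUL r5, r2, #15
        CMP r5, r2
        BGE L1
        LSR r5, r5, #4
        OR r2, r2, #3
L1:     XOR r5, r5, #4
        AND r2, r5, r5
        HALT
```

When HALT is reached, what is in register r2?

506

MOV r2, #17 → r2=17
MOV r5, #9 → r5=9
XOR r5, r5, r2 → r5=9^17=24
ADD r2, r5, #10 → r2=24+10=34
MUL r5, r2, #15 → r5=34*15=510
CMP r5, r2  (cmp 510,34)
BGE L1: taken
XOR r5, r5, #4 → r5=510^4=506
AND r2, r5, r5 → r2=506&506=506
halt.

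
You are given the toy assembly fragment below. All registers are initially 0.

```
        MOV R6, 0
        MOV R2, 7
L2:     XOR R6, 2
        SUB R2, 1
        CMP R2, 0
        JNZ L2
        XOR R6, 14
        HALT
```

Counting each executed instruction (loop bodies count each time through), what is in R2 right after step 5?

after MOV R6, 0: R6=0
after MOV R2, 7: R2=7
after XOR R6, 2: R6=0^2=2
after SUB R2, 1: R2=7-1=6
CMP R2, 0  (cmp 6,0)
After step 5: R2 = 6.

6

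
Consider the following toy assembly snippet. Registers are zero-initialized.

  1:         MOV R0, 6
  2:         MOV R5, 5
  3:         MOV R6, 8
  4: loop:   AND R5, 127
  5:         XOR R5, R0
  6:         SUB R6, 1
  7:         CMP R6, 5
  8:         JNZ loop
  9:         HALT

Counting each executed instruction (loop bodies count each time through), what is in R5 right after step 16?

3

MOV R0, 6 → R0=6
MOV R5, 5 → R5=5
MOV R6, 8 → R6=8
AND R5, 127 → R5=5&127=5
XOR R5, R0 → R5=5^6=3
SUB R6, 1 → R6=8-1=7
CMP R6, 5  (cmp 7,5)
JNZ loop: taken
AND R5, 127 → R5=3&127=3
XOR R5, R0 → R5=3^6=5
SUB R6, 1 → R6=7-1=6
CMP R6, 5  (cmp 6,5)
JNZ loop: taken
AND R5, 127 → R5=5&127=5
XOR R5, R0 → R5=5^6=3
SUB R6, 1 → R6=6-1=5
After step 16: R5 = 3.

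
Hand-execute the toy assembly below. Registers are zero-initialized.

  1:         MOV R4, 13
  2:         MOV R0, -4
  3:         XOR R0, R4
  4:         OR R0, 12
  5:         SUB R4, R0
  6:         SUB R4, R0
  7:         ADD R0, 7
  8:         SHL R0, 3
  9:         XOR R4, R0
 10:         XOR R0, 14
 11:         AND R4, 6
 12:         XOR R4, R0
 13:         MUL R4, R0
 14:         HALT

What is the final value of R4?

R4=13
R0=-4
R0=(-4)^13=-15
R0=(-15)|12=-3
R4=13-(-3)=16
R4=16-(-3)=19
R0=(-3)+7=4
R0=4<<3=32
R4=19^32=51
R0=32^14=46
R4=51&6=2
R4=2^46=44
R4=44*46=2024
halt.

2024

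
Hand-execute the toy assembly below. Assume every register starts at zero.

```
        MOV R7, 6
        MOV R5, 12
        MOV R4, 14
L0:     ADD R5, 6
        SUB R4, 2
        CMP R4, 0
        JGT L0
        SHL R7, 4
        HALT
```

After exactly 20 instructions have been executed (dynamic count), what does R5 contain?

after MOV R7, 6: R7=6
after MOV R5, 12: R5=12
after MOV R4, 14: R4=14
after ADD R5, 6: R5=12+6=18
after SUB R4, 2: R4=14-2=12
CMP R4, 0  (cmp 12,0)
JGT L0: taken
after ADD R5, 6: R5=18+6=24
after SUB R4, 2: R4=12-2=10
CMP R4, 0  (cmp 10,0)
JGT L0: taken
after ADD R5, 6: R5=24+6=30
after SUB R4, 2: R4=10-2=8
CMP R4, 0  (cmp 8,0)
JGT L0: taken
after ADD R5, 6: R5=30+6=36
after SUB R4, 2: R4=8-2=6
CMP R4, 0  (cmp 6,0)
JGT L0: taken
after ADD R5, 6: R5=36+6=42
After step 20: R5 = 42.

42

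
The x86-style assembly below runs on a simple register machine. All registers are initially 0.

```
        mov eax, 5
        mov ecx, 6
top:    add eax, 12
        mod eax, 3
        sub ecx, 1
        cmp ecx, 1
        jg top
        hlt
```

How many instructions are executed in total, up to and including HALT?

after mov eax, 5: eax=5
after mov ecx, 6: ecx=6
after add eax, 12: eax=5+12=17
after mod eax, 3: eax=17%3=2
after sub ecx, 1: ecx=6-1=5
cmp ecx, 1  (cmp 5,1)
jg top: taken
after add eax, 12: eax=2+12=14
after mod eax, 3: eax=14%3=2
after sub ecx, 1: ecx=5-1=4
cmp ecx, 1  (cmp 4,1)
jg top: taken
after add eax, 12: eax=2+12=14
after mod eax, 3: eax=14%3=2
after sub ecx, 1: ecx=4-1=3
cmp ecx, 1  (cmp 3,1)
jg top: taken
after add eax, 12: eax=2+12=14
after mod eax, 3: eax=14%3=2
after sub ecx, 1: ecx=3-1=2
cmp ecx, 1  (cmp 2,1)
jg top: taken
after add eax, 12: eax=2+12=14
after mod eax, 3: eax=14%3=2
after sub ecx, 1: ecx=2-1=1
cmp ecx, 1  (cmp 1,1)
jg top: not taken
halt.
Total executed instructions: 28.

28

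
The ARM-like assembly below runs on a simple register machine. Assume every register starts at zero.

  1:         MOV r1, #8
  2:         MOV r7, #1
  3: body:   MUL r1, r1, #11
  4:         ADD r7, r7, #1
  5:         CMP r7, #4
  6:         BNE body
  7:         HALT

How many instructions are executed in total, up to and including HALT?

r1=8
r7=1
r1=8*11=88
r7=1+1=2
CMP r7, #4  (cmp 2,4)
BNE body: taken
r1=88*11=968
r7=2+1=3
CMP r7, #4  (cmp 3,4)
BNE body: taken
r1=968*11=10648
r7=3+1=4
CMP r7, #4  (cmp 4,4)
BNE body: not taken
halt.
Total executed instructions: 15.

15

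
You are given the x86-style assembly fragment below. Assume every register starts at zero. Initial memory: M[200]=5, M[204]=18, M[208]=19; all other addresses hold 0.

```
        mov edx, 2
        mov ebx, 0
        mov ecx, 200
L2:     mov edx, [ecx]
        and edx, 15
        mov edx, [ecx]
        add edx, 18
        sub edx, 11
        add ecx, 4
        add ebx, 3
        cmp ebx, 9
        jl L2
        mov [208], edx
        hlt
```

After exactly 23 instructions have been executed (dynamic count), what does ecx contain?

edx=2
ebx=0
ecx=200
edx=M[200]=5
edx=5&15=5
edx=M[200]=5
edx=5+18=23
edx=23-11=12
ecx=200+4=204
ebx=0+3=3
cmp ebx, 9  (cmp 3,9)
jl L2: taken
edx=M[204]=18
edx=18&15=2
edx=M[204]=18
edx=18+18=36
edx=36-11=25
ecx=204+4=208
ebx=3+3=6
cmp ebx, 9  (cmp 6,9)
jl L2: taken
edx=M[208]=19
edx=19&15=3
After step 23: ecx = 208.

208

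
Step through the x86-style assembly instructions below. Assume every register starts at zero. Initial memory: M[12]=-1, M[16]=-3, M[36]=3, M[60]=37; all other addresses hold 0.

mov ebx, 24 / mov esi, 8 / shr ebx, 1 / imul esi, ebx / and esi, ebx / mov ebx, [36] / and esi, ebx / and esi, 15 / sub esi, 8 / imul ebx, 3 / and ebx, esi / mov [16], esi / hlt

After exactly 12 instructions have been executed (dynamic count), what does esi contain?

-8

after mov ebx, 24: ebx=24
after mov esi, 8: esi=8
after shr ebx, 1: ebx=24>>1=12
after imul esi, ebx: esi=8*12=96
after and esi, ebx: esi=96&12=0
after mov ebx, [36]: ebx=M[36]=3
after and esi, ebx: esi=0&3=0
after and esi, 15: esi=0&15=0
after sub esi, 8: esi=0-8=-8
after imul ebx, 3: ebx=3*3=9
after and ebx, esi: ebx=9&(-8)=8
mov [16], esi → M[16]=-8
After step 12: esi = -8.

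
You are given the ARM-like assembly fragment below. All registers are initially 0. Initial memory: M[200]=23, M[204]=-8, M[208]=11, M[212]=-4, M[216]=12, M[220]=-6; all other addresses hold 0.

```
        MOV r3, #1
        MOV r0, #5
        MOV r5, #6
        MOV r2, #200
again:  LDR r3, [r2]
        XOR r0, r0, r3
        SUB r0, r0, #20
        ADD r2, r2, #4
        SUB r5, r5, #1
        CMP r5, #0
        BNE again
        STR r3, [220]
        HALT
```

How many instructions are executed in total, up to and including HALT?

48

after MOV r3, #1: r3=1
after MOV r0, #5: r0=5
after MOV r5, #6: r5=6
after MOV r2, #200: r2=200
after LDR r3, [r2]: r3=M[200]=23
after XOR r0, r0, r3: r0=5^23=18
after SUB r0, r0, #20: r0=18-20=-2
after ADD r2, r2, #4: r2=200+4=204
after SUB r5, r5, #1: r5=6-1=5
CMP r5, #0  (cmp 5,0)
BNE again: taken
after LDR r3, [r2]: r3=M[204]=-8
after XOR r0, r0, r3: r0=(-2)^(-8)=6
after SUB r0, r0, #20: r0=6-20=-14
after ADD r2, r2, #4: r2=204+4=208
after SUB r5, r5, #1: r5=5-1=4
CMP r5, #0  (cmp 4,0)
BNE again: taken
after LDR r3, [r2]: r3=M[208]=11
after XOR r0, r0, r3: r0=(-14)^11=-7
after SUB r0, r0, #20: r0=(-7)-20=-27
after ADD r2, r2, #4: r2=208+4=212
after SUB r5, r5, #1: r5=4-1=3
CMP r5, #0  (cmp 3,0)
BNE again: taken
after LDR r3, [r2]: r3=M[212]=-4
after XOR r0, r0, r3: r0=(-27)^(-4)=25
after SUB r0, r0, #20: r0=25-20=5
after ADD r2, r2, #4: r2=212+4=216
after SUB r5, r5, #1: r5=3-1=2
CMP r5, #0  (cmp 2,0)
BNE again: taken
after LDR r3, [r2]: r3=M[216]=12
after XOR r0, r0, r3: r0=5^12=9
after SUB r0, r0, #20: r0=9-20=-11
after ADD r2, r2, #4: r2=216+4=220
after SUB r5, r5, #1: r5=2-1=1
CMP r5, #0  (cmp 1,0)
BNE again: taken
after LDR r3, [r2]: r3=M[220]=-6
after XOR r0, r0, r3: r0=(-11)^(-6)=15
after SUB r0, r0, #20: r0=15-20=-5
after ADD r2, r2, #4: r2=220+4=224
after SUB r5, r5, #1: r5=1-1=0
CMP r5, #0  (cmp 0,0)
BNE again: not taken
STR r3, [220] → M[220]=-6
halt.
Total executed instructions: 48.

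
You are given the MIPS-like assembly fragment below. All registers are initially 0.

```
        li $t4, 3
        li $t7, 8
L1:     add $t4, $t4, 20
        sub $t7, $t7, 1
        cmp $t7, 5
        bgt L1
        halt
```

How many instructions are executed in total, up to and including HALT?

li $t4, 3 → $t4=3
li $t7, 8 → $t7=8
add $t4, $t4, 20 → $t4=3+20=23
sub $t7, $t7, 1 → $t7=8-1=7
cmp $t7, 5  (cmp 7,5)
bgt L1: taken
add $t4, $t4, 20 → $t4=23+20=43
sub $t7, $t7, 1 → $t7=7-1=6
cmp $t7, 5  (cmp 6,5)
bgt L1: taken
add $t4, $t4, 20 → $t4=43+20=63
sub $t7, $t7, 1 → $t7=6-1=5
cmp $t7, 5  (cmp 5,5)
bgt L1: not taken
halt.
Total executed instructions: 15.

15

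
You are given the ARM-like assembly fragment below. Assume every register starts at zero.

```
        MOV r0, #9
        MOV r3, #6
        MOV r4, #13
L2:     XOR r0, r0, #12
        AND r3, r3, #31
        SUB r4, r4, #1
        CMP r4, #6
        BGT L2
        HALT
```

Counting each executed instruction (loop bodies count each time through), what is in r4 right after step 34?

after MOV r0, #9: r0=9
after MOV r3, #6: r3=6
after MOV r4, #13: r4=13
after XOR r0, r0, #12: r0=9^12=5
after AND r3, r3, #31: r3=6&31=6
after SUB r4, r4, #1: r4=13-1=12
CMP r4, #6  (cmp 12,6)
BGT L2: taken
after XOR r0, r0, #12: r0=5^12=9
after AND r3, r3, #31: r3=6&31=6
after SUB r4, r4, #1: r4=12-1=11
CMP r4, #6  (cmp 11,6)
BGT L2: taken
after XOR r0, r0, #12: r0=9^12=5
after AND r3, r3, #31: r3=6&31=6
after SUB r4, r4, #1: r4=11-1=10
CMP r4, #6  (cmp 10,6)
BGT L2: taken
after XOR r0, r0, #12: r0=5^12=9
after AND r3, r3, #31: r3=6&31=6
after SUB r4, r4, #1: r4=10-1=9
CMP r4, #6  (cmp 9,6)
BGT L2: taken
after XOR r0, r0, #12: r0=9^12=5
after AND r3, r3, #31: r3=6&31=6
after SUB r4, r4, #1: r4=9-1=8
CMP r4, #6  (cmp 8,6)
BGT L2: taken
after XOR r0, r0, #12: r0=5^12=9
after AND r3, r3, #31: r3=6&31=6
after SUB r4, r4, #1: r4=8-1=7
CMP r4, #6  (cmp 7,6)
BGT L2: taken
after XOR r0, r0, #12: r0=9^12=5
After step 34: r4 = 7.

7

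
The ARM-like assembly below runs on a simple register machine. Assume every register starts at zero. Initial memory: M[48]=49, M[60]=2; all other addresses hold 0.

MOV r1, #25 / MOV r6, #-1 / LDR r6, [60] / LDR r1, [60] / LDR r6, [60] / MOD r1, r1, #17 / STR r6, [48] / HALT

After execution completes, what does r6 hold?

2

MOV r1, #25 → r1=25
MOV r6, #-1 → r6=-1
LDR r6, [60] → r6=M[60]=2
LDR r1, [60] → r1=M[60]=2
LDR r6, [60] → r6=M[60]=2
MOD r1, r1, #17 → r1=2%17=2
STR r6, [48] → M[48]=2
halt.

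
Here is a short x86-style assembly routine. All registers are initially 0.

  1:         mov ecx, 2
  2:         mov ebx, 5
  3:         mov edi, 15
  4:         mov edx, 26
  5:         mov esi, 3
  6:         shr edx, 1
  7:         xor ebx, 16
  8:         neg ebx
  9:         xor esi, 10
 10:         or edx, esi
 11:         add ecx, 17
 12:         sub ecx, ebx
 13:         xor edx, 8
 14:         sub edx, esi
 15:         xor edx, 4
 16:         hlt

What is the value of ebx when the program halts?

after mov ecx, 2: ecx=2
after mov ebx, 5: ebx=5
after mov edi, 15: edi=15
after mov edx, 26: edx=26
after mov esi, 3: esi=3
after shr edx, 1: edx=26>>1=13
after xor ebx, 16: ebx=5^16=21
after neg ebx: ebx=-(21)=-21
after xor esi, 10: esi=3^10=9
after or edx, esi: edx=13|9=13
after add ecx, 17: ecx=2+17=19
after sub ecx, ebx: ecx=19-(-21)=40
after xor edx, 8: edx=13^8=5
after sub edx, esi: edx=5-9=-4
after xor edx, 4: edx=(-4)^4=-8
halt.

-21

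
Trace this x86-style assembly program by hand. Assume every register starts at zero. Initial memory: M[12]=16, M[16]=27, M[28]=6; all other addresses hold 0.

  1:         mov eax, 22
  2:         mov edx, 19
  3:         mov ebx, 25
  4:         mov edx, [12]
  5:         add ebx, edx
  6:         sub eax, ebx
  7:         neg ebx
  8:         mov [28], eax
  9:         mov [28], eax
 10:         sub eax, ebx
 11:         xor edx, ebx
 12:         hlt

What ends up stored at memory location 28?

after mov eax, 22: eax=22
after mov edx, 19: edx=19
after mov ebx, 25: ebx=25
after mov edx, [12]: edx=M[12]=16
after add ebx, edx: ebx=25+16=41
after sub eax, ebx: eax=22-41=-19
after neg ebx: ebx=-(41)=-41
mov [28], eax → M[28]=-19
mov [28], eax → M[28]=-19
after sub eax, ebx: eax=(-19)-(-41)=22
after xor edx, ebx: edx=16^(-41)=-57
halt.

-19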